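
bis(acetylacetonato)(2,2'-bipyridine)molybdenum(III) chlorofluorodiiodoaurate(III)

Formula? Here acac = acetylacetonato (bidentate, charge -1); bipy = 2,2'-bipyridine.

Cation [Mo…]: ligand charges -2, Mo(III) ⇒ ion charge 1+.
Anion [Au…]: ligand charges -4, Au(III) ⇒ ion charge 1−.

[Mo(acac)2(bipy)][AuClFI2]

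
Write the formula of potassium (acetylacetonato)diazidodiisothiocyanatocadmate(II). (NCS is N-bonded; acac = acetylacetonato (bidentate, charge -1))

Ligands: 2 azido (N3, -1), 2 isothiocyanato (NCS, -1), 1 acetylacetonato (acac, -1). Ligand charge sum = -5.
With Cd in oxidation state +2, the complex ion is [Cd...]^3−.
Charge balance with potassium (+1) requires 1 complex ion per 3 potassium.

K3[Cd(acac)(N3)2(NCS)2]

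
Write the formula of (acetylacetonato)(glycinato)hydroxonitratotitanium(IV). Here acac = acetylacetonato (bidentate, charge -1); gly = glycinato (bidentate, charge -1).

[Ti(acac)(gly)(NO3)(OH)]

Ligands: 1 hydroxo (OH, -1), 1 nitrato (NO3, -1), 1 acetylacetonato (acac, -1), 1 glycinato (gly, -1). Ligand charge sum = -4.
With Ti in oxidation state +4, the complex ion is [Ti...].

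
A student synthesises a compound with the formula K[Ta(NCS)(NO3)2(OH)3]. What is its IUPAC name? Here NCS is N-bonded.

The 1 potassium counter-ion carries a total charge of +1, so each complex ion is 1−.
Ligand charges: 2×nitrato (-1 each), 1×isothiocyanato (-1 each), 3×hydroxo (-1 each); total -6. So Ta + (-6) = 1−, giving Ta = +5.
Ligands are named alphabetically: hydroxo before isothiocyanato before nitrato.
The complex ion is anionic, so tantalum takes the -ate form tantalate(V).

potassium trihydroxoisothiocyanatodinitratotantalate(V)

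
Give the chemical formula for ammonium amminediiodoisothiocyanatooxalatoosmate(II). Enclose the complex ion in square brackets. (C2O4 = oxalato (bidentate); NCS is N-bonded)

Ligands: 1 oxalato (C2O4, -2), 1 isothiocyanato (NCS, -1), 1 ammine (NH3, neutral), 2 iodo (I, -1). Ligand charge sum = -5.
With Os in oxidation state +2, the complex ion is [Os...]^3−.
Charge balance with ammonium (+1) requires 1 complex ion per 3 ammonium.

(NH4)3[Os(C2O4)I2(NCS)(NH3)]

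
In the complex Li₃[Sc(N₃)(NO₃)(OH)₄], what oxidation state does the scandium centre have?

+3

3 lithium outside the brackets (+1 each) → the complex ion is 3−.
Ligand charges: 4×OH = -4; 1×N3 = -1; 1×NO3 = -1; sum -6.
Sc + (-6) = 3− ⇒ Sc is +3.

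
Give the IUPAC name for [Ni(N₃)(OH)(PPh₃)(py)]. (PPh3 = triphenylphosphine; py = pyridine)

There is no counter-ion, so the complex is neutral overall.
Ligand charges: 1×triphenylphosphine (neutral), 1×azido (-1 each), 1×pyridine (neutral), 1×hydroxo (-1 each); total -2. So Ni + (-2) = 0, giving Ni = +2.
Ligands are named alphabetically: azido before hydroxo before pyridine before triphenylphosphine.

azidohydroxo(pyridine)(triphenylphosphine)nickel(II)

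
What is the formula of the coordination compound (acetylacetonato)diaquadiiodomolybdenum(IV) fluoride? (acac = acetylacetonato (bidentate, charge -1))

Ligands: 2 aqua (H2O, neutral), 2 iodo (I, -1), 1 acetylacetonato (acac, -1). Ligand charge sum = -3.
With Mo in oxidation state +4, the complex ion is [Mo...]^1+.
Charge balance with fluoride (-1) requires 1 complex ion per 1 fluoride.

[Mo(acac)(H2O)2I2]F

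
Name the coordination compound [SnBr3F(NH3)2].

diamminetribromofluorotin(IV)

There is no counter-ion, so the complex is neutral overall.
Ligand charges: 3×bromo (-1 each), 2×ammine (neutral), 1×fluoro (-1 each); total -4. So Sn + (-4) = 0, giving Sn = +4.
Ligands are named alphabetically: ammine before bromo before fluoro.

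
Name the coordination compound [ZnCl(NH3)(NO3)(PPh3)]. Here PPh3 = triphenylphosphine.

There is no counter-ion, so the complex is neutral overall.
Ligand charges: 1×triphenylphosphine (neutral), 1×nitrato (-1 each), 1×chloro (-1 each), 1×ammine (neutral); total -2. So Zn + (-2) = 0, giving Zn = +2.
Ligands are named alphabetically: ammine before chloro before nitrato before triphenylphosphine.

amminechloronitrato(triphenylphosphine)zinc(II)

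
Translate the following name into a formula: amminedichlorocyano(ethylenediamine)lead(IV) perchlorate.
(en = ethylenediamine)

Ligands: 1 cyano (CN, -1), 1 ethylenediamine (en, neutral), 1 ammine (NH3, neutral), 2 chloro (Cl, -1). Ligand charge sum = -3.
With Pb in oxidation state +4, the complex ion is [Pb...]^1+.
Charge balance with perchlorate (-1) requires 1 complex ion per 1 perchlorate.

[PbCl2(CN)(en)(NH3)]ClO4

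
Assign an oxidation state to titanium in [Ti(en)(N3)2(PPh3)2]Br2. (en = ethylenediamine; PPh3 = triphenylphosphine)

2 bromide outside the brackets (-1 each) → the complex ion is 2+.
Ligand charges: 1×en neutral; 2×N3 = -2; 2×PPh3 neutral; sum -2.
Ti + (-2) = 2+ ⇒ Ti is +4.

+4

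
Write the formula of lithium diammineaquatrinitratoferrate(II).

Ligands: 2 ammine (NH3, neutral), 1 aqua (H2O, neutral), 3 nitrato (NO3, -1). Ligand charge sum = -3.
Charge balance with lithium (+1) requires 1 complex ion per 1 lithium.

Li[Fe(H2O)(NH3)2(NO3)3]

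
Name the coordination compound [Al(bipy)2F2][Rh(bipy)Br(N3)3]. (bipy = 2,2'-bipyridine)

Aluminium is always +3 in its complexes; the cation's ligand charges sum to -2, so the complex cation is 1+.
A 1:1 salt means the anion carries the equal and opposite charge, 1−.
Anion: ligand charges sum to -4; for the ion to be 1−, Rh = +3.

bis(2,2'-bipyridine)difluoroaluminium(III) triazido(2,2'-bipyridine)bromorhodate(III)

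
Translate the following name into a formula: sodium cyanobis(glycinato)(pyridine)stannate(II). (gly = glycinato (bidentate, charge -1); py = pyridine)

Ligands: 2 glycinato (gly, -1), 1 pyridine (py, neutral), 1 cyano (CN, -1). Ligand charge sum = -3.
With Sn in oxidation state +2, the complex ion is [Sn...]^1−.
Charge balance with sodium (+1) requires 1 complex ion per 1 sodium.

Na[Sn(CN)(gly)2(py)]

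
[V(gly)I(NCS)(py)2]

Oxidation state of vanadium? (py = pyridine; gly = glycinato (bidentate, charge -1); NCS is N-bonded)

No counter-ion: the bracketed complex is neutral.
Ligand charges: 1×I = -1; 2×py neutral; 1×gly = -1; 1×NCS = -1; sum -3.
V + (-3) = 0 ⇒ V is +3.

+3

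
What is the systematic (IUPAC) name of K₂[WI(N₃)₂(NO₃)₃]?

The 2 potassium counter-ions carry a total charge of +2, so each complex ion is 2−.
Ligand charges: 1×iodo (-1 each), 3×nitrato (-1 each), 2×azido (-1 each); total -6. So W + (-6) = 2−, giving W = +4.
Ligands are named alphabetically: azido before iodo before nitrato.
The complex ion is anionic, so tungsten takes the -ate form tungstate(IV).

potassium diazidoiodotrinitratotungstate(IV)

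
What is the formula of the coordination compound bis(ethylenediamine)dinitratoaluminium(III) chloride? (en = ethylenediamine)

[Al(en)2(NO3)2]Cl

Ligands: 2 nitrato (NO3, -1), 2 ethylenediamine (en, neutral). Ligand charge sum = -2.
With Al in oxidation state +3, the complex ion is [Al...]^1+.
Charge balance with chloride (-1) requires 1 complex ion per 1 chloride.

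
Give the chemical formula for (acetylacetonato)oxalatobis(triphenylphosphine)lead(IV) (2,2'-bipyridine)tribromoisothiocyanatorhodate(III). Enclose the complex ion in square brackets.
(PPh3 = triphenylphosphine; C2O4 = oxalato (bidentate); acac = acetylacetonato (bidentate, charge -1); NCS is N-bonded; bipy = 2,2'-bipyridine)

Cation [Pb…]: ligand charges -3, Pb(IV) ⇒ ion charge 1+.
Anion [Rh…]: ligand charges -4, Rh(III) ⇒ ion charge 1−.
One 1+ cation balances one 1− anion.

[Pb(acac)(C2O4)(PPh3)2][Rh(bipy)Br3(NCS)]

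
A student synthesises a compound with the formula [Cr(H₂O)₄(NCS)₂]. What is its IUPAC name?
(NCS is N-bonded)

There is no counter-ion, so the complex is neutral overall.
Ligand charges: 2×isothiocyanato (-1 each), 4×aqua (neutral); total -2. So Cr + (-2) = 0, giving Cr = +2.
Ligands are named alphabetically: aqua before isothiocyanato.

tetraaquadiisothiocyanatochromium(II)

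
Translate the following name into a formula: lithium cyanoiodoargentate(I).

Ligands: 1 cyano (CN, -1), 1 iodo (I, -1). Ligand charge sum = -2.
With Ag in oxidation state +1, the complex ion is [Ag...]^1−.
Charge balance with lithium (+1) requires 1 complex ion per 1 lithium.

Li[Ag(CN)I]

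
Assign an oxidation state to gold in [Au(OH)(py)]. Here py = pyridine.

+1

No counter-ion: the bracketed complex is neutral.
Ligand charges: 1×OH = -1; 1×py neutral; sum -1.
Au + (-1) = 0 ⇒ Au is +1.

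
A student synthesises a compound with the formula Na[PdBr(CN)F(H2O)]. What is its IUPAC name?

sodium aquabromocyanofluoropalladate(II)

The 1 sodium counter-ion carries a total charge of +1, so each complex ion is 1−.
Ligand charges: 1×aqua (neutral), 1×bromo (-1 each), 1×fluoro (-1 each), 1×cyano (-1 each); total -3. So Pd + (-3) = 1−, giving Pd = +2.
The complex ion is anionic, so palladium takes the -ate form palladate(II).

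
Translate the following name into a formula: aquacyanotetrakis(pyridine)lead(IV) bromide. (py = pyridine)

[Pb(CN)(H2O)(py)4]Br3

Ligands: 1 aqua (H2O, neutral), 1 cyano (CN, -1), 4 pyridine (py, neutral). Ligand charge sum = -1.
Charge balance with bromide (-1) requires 1 complex ion per 3 bromide.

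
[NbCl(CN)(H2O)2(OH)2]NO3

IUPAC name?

The 1 nitrate counter-ion carries a total charge of -1, so each complex ion is 1+.
Ligand charges: 2×aqua (neutral), 1×chloro (-1 each), 1×cyano (-1 each), 2×hydroxo (-1 each); total -4. So Nb + (-4) = 1+, giving Nb = +5.
Ligands are named alphabetically: aqua before chloro before cyano before hydroxo.

diaquachlorocyanodihydroxoniobium(V) nitrate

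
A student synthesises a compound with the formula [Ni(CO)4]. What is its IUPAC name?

tetracarbonylnickel(0)

There is no counter-ion, so the complex is neutral overall.
Ligand charges: 4×carbonyl (neutral); total 0. So Ni + (0) = 0, giving Ni = 0.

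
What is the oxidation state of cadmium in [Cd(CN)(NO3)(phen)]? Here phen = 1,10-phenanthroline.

No counter-ion: the bracketed complex is neutral.
Ligand charges: 1×phen neutral; 1×NO3 = -1; 1×CN = -1; sum -2.
Cd + (-2) = 0 ⇒ Cd is +2.

+2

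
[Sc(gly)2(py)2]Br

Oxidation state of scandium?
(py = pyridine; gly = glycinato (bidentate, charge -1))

1 bromide outside the brackets (-1 each) → the complex ion is 1+.
Ligand charges: 2×py neutral; 2×gly = -2; sum -2.
Sc + (-2) = 1+ ⇒ Sc is +3.

+3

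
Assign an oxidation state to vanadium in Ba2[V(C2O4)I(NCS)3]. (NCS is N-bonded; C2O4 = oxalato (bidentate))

2 barium outside the brackets (+2 each) → the complex ion is 4−.
Ligand charges: 3×NCS = -3; 1×C2O4 = -2; 1×I = -1; sum -6.
V + (-6) = 4− ⇒ V is +2.

+2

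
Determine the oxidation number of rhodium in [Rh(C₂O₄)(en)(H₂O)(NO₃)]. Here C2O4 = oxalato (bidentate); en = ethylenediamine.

+3

No counter-ion: the bracketed complex is neutral.
Ligand charges: 1×C2O4 = -2; 1×NO3 = -1; 1×H2O neutral; 1×en neutral; sum -3.
Rh + (-3) = 0 ⇒ Rh is +3.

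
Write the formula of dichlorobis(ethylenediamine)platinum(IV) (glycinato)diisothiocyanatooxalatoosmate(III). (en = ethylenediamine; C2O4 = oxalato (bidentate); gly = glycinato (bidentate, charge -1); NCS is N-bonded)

[PtCl2(en)2][Os(C2O4)(gly)(NCS)2]

Cation [Pt…]: ligand charges -2, Pt(IV) ⇒ ion charge 2+.
Anion [Os…]: ligand charges -5, Os(III) ⇒ ion charge 2−.
One 2+ cation balances one 2− anion.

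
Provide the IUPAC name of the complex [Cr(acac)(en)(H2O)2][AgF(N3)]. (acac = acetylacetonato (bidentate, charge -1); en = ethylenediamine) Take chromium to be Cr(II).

(acetylacetonato)diaqua(ethylenediamine)chromium(II) azidofluoroargentate(I)

Cr is given as +2; the cation's ligand charges sum to -1, so the complex cation is 1+.
A 1:1 salt means the anion carries the equal and opposite charge, 1−.
Anion: ligand charges sum to -2; for the ion to be 1−, Ag = +1.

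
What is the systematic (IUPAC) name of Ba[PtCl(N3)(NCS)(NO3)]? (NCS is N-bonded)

The 1 barium counter-ion carries a total charge of +2, so each complex ion is 2−.
Ligand charges: 1×isothiocyanato (-1 each), 1×azido (-1 each), 1×chloro (-1 each), 1×nitrato (-1 each); total -4. So Pt + (-4) = 2−, giving Pt = +2.
The complex ion is anionic, so platinum takes the -ate form platinate(II).

barium azidochloroisothiocyanatonitratoplatinate(II)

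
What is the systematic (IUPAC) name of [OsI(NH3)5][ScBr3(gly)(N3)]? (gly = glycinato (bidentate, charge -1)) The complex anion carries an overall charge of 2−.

pentaammineiodoosmium(III) azidotribromo(glycinato)scandate(III)

The complex anion is given as 2−; its ligand charges sum to -5, so Sc = +3.
A 1:1 salt means the cation carries the equal and opposite charge, 2+.
Cation: ligand charges sum to -1; for the ion to be 2+, Os = +3.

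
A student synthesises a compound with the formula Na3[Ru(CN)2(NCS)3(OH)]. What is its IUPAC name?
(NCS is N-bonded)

sodium dicyanohydroxotriisothiocyanatoruthenate(III)

The 3 sodium counter-ions carry a total charge of +3, so each complex ion is 3−.
Ligand charges: 3×isothiocyanato (-1 each), 1×hydroxo (-1 each), 2×cyano (-1 each); total -6. So Ru + (-6) = 3−, giving Ru = +3.
Ligands are named alphabetically: cyano before hydroxo before isothiocyanato.
The complex ion is anionic, so ruthenium takes the -ate form ruthenate(III).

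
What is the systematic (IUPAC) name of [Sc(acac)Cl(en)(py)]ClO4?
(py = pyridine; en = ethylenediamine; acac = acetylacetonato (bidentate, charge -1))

(acetylacetonato)chloro(ethylenediamine)(pyridine)scandium(III) perchlorate

The 1 perchlorate counter-ion carries a total charge of -1, so each complex ion is 1+.
Ligand charges: 1×pyridine (neutral), 1×ethylenediamine (neutral), 1×acetylacetonato (-1 each), 1×chloro (-1 each); total -2. So Sc + (-2) = 1+, giving Sc = +3.
Ligands are named alphabetically: acetylacetonato before chloro before ethylenediamine before pyridine.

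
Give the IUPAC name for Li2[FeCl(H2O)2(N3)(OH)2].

lithium diaquaazidochlorodihydroxoferrate(II)

The 2 lithium counter-ions carry a total charge of +2, so each complex ion is 2−.
Ligand charges: 2×aqua (neutral), 1×chloro (-1 each), 1×azido (-1 each), 2×hydroxo (-1 each); total -4. So Fe + (-4) = 2−, giving Fe = +2.
The complex ion is anionic, so iron takes the -ate form ferrate(II).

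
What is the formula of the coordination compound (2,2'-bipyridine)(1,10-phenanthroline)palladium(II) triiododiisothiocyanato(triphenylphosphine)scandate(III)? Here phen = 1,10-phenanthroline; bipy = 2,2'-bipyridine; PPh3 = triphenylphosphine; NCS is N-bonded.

Cation [Pd…]: ligand charges 0, Pd(II) ⇒ ion charge 2+.
Anion [Sc…]: ligand charges -5, Sc(III) ⇒ ion charge 2−.
One 2+ cation balances one 2− anion.

[Pd(bipy)(phen)][ScI3(NCS)2(PPh3)]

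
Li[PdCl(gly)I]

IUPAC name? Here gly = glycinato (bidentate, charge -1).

lithium chloro(glycinato)iodopalladate(II)

The 1 lithium counter-ion carries a total charge of +1, so each complex ion is 1−.
Ligand charges: 1×glycinato (-1 each), 1×iodo (-1 each), 1×chloro (-1 each); total -3. So Pd + (-3) = 1−, giving Pd = +2.
The complex ion is anionic, so palladium takes the -ate form palladate(II).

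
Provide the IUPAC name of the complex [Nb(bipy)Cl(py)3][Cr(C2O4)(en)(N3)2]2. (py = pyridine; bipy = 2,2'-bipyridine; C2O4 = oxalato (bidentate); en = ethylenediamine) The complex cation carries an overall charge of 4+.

Both ions are complex: the cation is named first with the plain metal name, the anion second with the -ate form; each ion's ligands are alphabetised independently.
The complex cation is given as 4+; its ligand charges sum to -1, so Nb = +5.
With 2 anions per cation, each anion must be 4/2 = 2−.
Anion: ligand charges sum to -4; for the ion to be 2−, Cr = +2.

(2,2'-bipyridine)chlorotris(pyridine)niobium(V) diazido(ethylenediamine)oxalatochromate(II)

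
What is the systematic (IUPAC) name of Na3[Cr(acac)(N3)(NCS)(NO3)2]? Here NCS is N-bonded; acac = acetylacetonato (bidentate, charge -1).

The 3 sodium counter-ions carry a total charge of +3, so each complex ion is 3−.
Ligand charges: 1×azido (-1 each), 2×nitrato (-1 each), 1×isothiocyanato (-1 each), 1×acetylacetonato (-1 each); total -5. So Cr + (-5) = 3−, giving Cr = +2.
The complex ion is anionic, so chromium takes the -ate form chromate(II).

sodium (acetylacetonato)azidoisothiocyanatodinitratochromate(II)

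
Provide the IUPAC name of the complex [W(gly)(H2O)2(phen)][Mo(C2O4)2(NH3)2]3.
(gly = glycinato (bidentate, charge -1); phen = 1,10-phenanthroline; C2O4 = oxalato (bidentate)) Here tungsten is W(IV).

diaqua(glycinato)(1,10-phenanthroline)tungsten(IV) diamminedioxalatomolybdate(III)

Both ions are complex: the cation is named first with the plain metal name, the anion second with the -ate form; each ion's ligands are alphabetised independently.
W is given as +4; the cation's ligand charges sum to -1, so the complex cation is 3+.
With 3 anions per cation, each anion must be 3/3 = 1−.
Anion: ligand charges sum to -4; for the ion to be 1−, Mo = +3.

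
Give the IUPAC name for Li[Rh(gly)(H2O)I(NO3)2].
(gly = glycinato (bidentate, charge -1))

lithium aqua(glycinato)iododinitratorhodate(III)

The 1 lithium counter-ion carries a total charge of +1, so each complex ion is 1−.
Ligand charges: 1×glycinato (-1 each), 1×aqua (neutral), 1×iodo (-1 each), 2×nitrato (-1 each); total -4. So Rh + (-4) = 1−, giving Rh = +3.
The complex ion is anionic, so rhodium takes the -ate form rhodate(III).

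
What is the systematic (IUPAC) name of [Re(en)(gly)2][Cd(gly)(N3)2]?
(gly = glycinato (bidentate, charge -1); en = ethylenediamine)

(ethylenediamine)bis(glycinato)rhenium(III) diazido(glycinato)cadmate(II)

Cadmium is always +2 in its complexes; the anion's ligand charges sum to -3, so the complex anion is 1−.
A 1:1 salt means the cation carries the equal and opposite charge, 1+.
Cation: ligand charges sum to -2; for the ion to be 1+, Re = +3.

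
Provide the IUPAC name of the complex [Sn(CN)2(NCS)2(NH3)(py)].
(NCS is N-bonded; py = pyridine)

amminedicyanodiisothiocyanato(pyridine)tin(IV)

There is no counter-ion, so the complex is neutral overall.
Ligand charges: 2×isothiocyanato (-1 each), 1×pyridine (neutral), 1×ammine (neutral), 2×cyano (-1 each); total -4. So Sn + (-4) = 0, giving Sn = +4.
Ligands are named alphabetically: ammine before cyano before isothiocyanato before pyridine.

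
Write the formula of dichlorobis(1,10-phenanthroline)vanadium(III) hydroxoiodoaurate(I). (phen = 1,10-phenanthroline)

[VCl2(phen)2][AuI(OH)]

Cation [V…]: ligand charges -2, V(III) ⇒ ion charge 1+.
Anion [Au…]: ligand charges -2, Au(I) ⇒ ion charge 1−.
One 1+ cation balances one 1− anion.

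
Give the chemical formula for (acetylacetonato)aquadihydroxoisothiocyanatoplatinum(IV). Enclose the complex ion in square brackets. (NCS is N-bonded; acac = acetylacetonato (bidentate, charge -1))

Ligands: 1 aqua (H2O, neutral), 1 isothiocyanato (NCS, -1), 2 hydroxo (OH, -1), 1 acetylacetonato (acac, -1). Ligand charge sum = -4.
With Pt in oxidation state +4, the complex ion is [Pt...].

[Pt(acac)(H2O)(NCS)(OH)2]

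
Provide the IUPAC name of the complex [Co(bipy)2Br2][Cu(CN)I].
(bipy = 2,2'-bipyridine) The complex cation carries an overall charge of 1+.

bis(2,2'-bipyridine)dibromocobalt(III) cyanoiodocuprate(I)

Both ions are complex: the cation is named first with the plain metal name, the anion second with the -ate form; each ion's ligands are alphabetised independently.
The complex cation is given as 1+; its ligand charges sum to -2, so Co = +3.
A 1:1 salt means the anion carries the equal and opposite charge, 1−.
Anion: ligand charges sum to -2; for the ion to be 1−, Cu = +1.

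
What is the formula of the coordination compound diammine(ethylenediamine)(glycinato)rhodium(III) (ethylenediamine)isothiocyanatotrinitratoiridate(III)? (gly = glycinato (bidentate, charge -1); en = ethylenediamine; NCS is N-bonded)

[Rh(en)(gly)(NH3)2][Ir(en)(NCS)(NO3)3]2

Cation [Rh…]: ligand charges -1, Rh(III) ⇒ ion charge 2+.
Anion [Ir…]: ligand charges -4, Ir(III) ⇒ ion charge 1−.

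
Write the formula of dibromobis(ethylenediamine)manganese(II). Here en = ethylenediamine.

Ligands: 2 bromo (Br, -1), 2 ethylenediamine (en, neutral). Ligand charge sum = -2.
With Mn in oxidation state +2, the complex ion is [Mn...].

[MnBr2(en)2]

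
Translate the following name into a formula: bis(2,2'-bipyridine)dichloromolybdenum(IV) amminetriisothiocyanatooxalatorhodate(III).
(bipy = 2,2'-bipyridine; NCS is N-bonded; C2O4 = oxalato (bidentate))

[Mo(bipy)2Cl2][Rh(C2O4)(NCS)3(NH3)]

Cation [Mo…]: ligand charges -2, Mo(IV) ⇒ ion charge 2+.
Anion [Rh…]: ligand charges -5, Rh(III) ⇒ ion charge 2−.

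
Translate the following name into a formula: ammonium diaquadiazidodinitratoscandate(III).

NH4[Sc(H2O)2(N3)2(NO3)2]

Ligands: 2 aqua (H2O, neutral), 2 azido (N3, -1), 2 nitrato (NO3, -1). Ligand charge sum = -4.
Charge balance with ammonium (+1) requires 1 complex ion per 1 ammonium.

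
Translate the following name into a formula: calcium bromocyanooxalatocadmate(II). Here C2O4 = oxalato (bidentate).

Ca[CdBr(C2O4)(CN)]

Ligands: 1 cyano (CN, -1), 1 oxalato (C2O4, -2), 1 bromo (Br, -1). Ligand charge sum = -4.
Charge balance with calcium (+2) requires 1 complex ion per 1 calcium.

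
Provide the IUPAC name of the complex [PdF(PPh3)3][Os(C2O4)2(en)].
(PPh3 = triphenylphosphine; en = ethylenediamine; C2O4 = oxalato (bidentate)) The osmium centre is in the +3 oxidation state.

Os is given as +3; the anion's ligand charges sum to -4, so the complex anion is 1−.
A 1:1 salt means the cation carries the equal and opposite charge, 1+.
Cation: ligand charges sum to -1; for the ion to be 1+, Pd = +2.

fluorotris(triphenylphosphine)palladium(II) (ethylenediamine)dioxalatoosmate(III)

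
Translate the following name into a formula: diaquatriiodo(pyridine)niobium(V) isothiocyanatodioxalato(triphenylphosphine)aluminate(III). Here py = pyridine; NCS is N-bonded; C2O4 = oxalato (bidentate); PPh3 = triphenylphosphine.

Cation [Nb…]: ligand charges -3, Nb(V) ⇒ ion charge 2+.
Anion [Al…]: ligand charges -5, Al(III) ⇒ ion charge 2−.

[Nb(H2O)2I3(py)][Al(C2O4)2(NCS)(PPh3)]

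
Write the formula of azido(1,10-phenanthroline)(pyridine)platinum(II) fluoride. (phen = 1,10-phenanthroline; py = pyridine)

[Pt(N3)(phen)(py)]F

Ligands: 1 1,10-phenanthroline (phen, neutral), 1 pyridine (py, neutral), 1 azido (N3, -1). Ligand charge sum = -1.
With Pt in oxidation state +2, the complex ion is [Pt...]^1+.
Charge balance with fluoride (-1) requires 1 complex ion per 1 fluoride.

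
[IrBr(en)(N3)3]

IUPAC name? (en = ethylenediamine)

triazidobromo(ethylenediamine)iridium(IV)

There is no counter-ion, so the complex is neutral overall.
Ligand charges: 3×azido (-1 each), 1×bromo (-1 each), 1×ethylenediamine (neutral); total -4. So Ir + (-4) = 0, giving Ir = +4.
Ligands are named alphabetically: azido before bromo before ethylenediamine.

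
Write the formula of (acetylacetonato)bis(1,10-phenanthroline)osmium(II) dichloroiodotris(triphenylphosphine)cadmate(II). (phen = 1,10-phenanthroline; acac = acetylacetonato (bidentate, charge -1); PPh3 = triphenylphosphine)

Cation [Os…]: ligand charges -1, Os(II) ⇒ ion charge 1+.
Anion [Cd…]: ligand charges -3, Cd(II) ⇒ ion charge 1−.
One 1+ cation balances one 1− anion.

[Os(acac)(phen)2][CdCl2I(PPh3)3]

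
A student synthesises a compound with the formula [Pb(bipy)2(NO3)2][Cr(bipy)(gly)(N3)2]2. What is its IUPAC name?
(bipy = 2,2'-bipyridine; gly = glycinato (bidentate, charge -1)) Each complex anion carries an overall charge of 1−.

bis(2,2'-bipyridine)dinitratolead(IV) diazido(2,2'-bipyridine)(glycinato)chromate(II)

Both ions are complex: the cation is named first with the plain metal name, the anion second with the -ate form; each ion's ligands are alphabetised independently.
The complex anion is given as 1−; its ligand charges sum to -3, so Cr = +2.
With 2 anions per cation, the cation must be 2×1 = 2+.
Cation: ligand charges sum to -2; for the ion to be 2+, Pb = +4.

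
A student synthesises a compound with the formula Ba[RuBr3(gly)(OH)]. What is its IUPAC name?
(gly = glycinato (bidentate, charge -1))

The 1 barium counter-ion carries a total charge of +2, so each complex ion is 2−.
Ligand charges: 3×bromo (-1 each), 1×hydroxo (-1 each), 1×glycinato (-1 each); total -5. So Ru + (-5) = 2−, giving Ru = +3.
Ligands are named alphabetically: bromo before glycinato before hydroxo.
The complex ion is anionic, so ruthenium takes the -ate form ruthenate(III).

barium tribromo(glycinato)hydroxoruthenate(III)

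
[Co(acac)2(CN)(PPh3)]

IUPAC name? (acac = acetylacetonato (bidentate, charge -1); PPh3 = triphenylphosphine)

There is no counter-ion, so the complex is neutral overall.
Ligand charges: 2×acetylacetonato (-1 each), 1×triphenylphosphine (neutral), 1×cyano (-1 each); total -3. So Co + (-3) = 0, giving Co = +3.
Ligands are named alphabetically: acetylacetonato before cyano before triphenylphosphine.

bis(acetylacetonato)cyano(triphenylphosphine)cobalt(III)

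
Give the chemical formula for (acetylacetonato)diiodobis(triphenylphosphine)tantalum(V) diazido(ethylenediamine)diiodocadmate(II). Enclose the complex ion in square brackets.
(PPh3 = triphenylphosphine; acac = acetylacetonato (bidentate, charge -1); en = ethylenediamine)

[Ta(acac)I2(PPh3)2][Cd(en)I2(N3)2]

Cation [Ta…]: ligand charges -3, Ta(V) ⇒ ion charge 2+.
Anion [Cd…]: ligand charges -4, Cd(II) ⇒ ion charge 2−.
One 2+ cation balances one 2− anion.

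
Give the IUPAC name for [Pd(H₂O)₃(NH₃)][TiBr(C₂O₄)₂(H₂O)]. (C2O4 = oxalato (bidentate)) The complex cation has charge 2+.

Both ions are complex: the cation is named first with the plain metal name, the anion second with the -ate form; each ion's ligands are alphabetised independently.
The complex cation is given as 2+; its ligand charges sum to 0, so Pd = +2.
A 1:1 salt means the anion carries the equal and opposite charge, 2−.
Anion: ligand charges sum to -5; for the ion to be 2−, Ti = +3.

amminetriaquapalladium(II) aquabromodioxalatotitanate(III)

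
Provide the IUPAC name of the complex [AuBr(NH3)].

amminebromogold(I)

There is no counter-ion, so the complex is neutral overall.
Ligand charges: 1×bromo (-1 each), 1×ammine (neutral); total -1. So Au + (-1) = 0, giving Au = +1.
Ligands are named alphabetically: ammine before bromo.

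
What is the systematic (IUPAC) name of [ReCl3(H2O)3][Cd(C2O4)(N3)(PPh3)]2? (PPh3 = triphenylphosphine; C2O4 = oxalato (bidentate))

triaquatrichlororhenium(V) azidooxalato(triphenylphosphine)cadmate(II)

Both ions are complex: the cation is named first with the plain metal name, the anion second with the -ate form; each ion's ligands are alphabetised independently.
Cadmium is always +2 in its complexes; the anion's ligand charges sum to -3, so the complex anion is 1−.
With 2 anions per cation, the cation must be 2×1 = 2+.
Cation: ligand charges sum to -3; for the ion to be 2+, Re = +5.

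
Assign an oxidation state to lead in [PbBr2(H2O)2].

+2

No counter-ion: the bracketed complex is neutral.
Ligand charges: 2×Br = -2; 2×H2O neutral; sum -2.
Pb + (-2) = 0 ⇒ Pb is +2.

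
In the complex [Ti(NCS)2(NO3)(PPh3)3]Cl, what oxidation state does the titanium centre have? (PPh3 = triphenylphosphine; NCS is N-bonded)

+4

1 chloride outside the brackets (-1 each) → the complex ion is 1+.
Ligand charges: 3×PPh3 neutral; 2×NCS = -2; 1×NO3 = -1; sum -3.
Ti + (-3) = 1+ ⇒ Ti is +4.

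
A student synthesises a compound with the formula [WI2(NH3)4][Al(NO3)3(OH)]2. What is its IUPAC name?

tetraamminediiodotungsten(IV) hydroxotrinitratoaluminate(III)

Aluminium is always +3 in its complexes; the anion's ligand charges sum to -4, so the complex anion is 1−.
With 2 anions per cation, the cation must be 2×1 = 2+.
Cation: ligand charges sum to -2; for the ion to be 2+, W = +4.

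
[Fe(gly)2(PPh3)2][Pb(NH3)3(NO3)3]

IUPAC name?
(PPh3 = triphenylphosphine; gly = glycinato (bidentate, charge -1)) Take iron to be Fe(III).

bis(glycinato)bis(triphenylphosphine)iron(III) triamminetrinitratoplumbate(II)

Both ions are complex: the cation is named first with the plain metal name, the anion second with the -ate form; each ion's ligands are alphabetised independently.
Fe is given as +3; the cation's ligand charges sum to -2, so the complex cation is 1+.
A 1:1 salt means the anion carries the equal and opposite charge, 1−.
Anion: ligand charges sum to -3; for the ion to be 1−, Pb = +2.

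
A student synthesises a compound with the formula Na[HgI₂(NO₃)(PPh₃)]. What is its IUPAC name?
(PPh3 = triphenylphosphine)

sodium diiodonitrato(triphenylphosphine)mercurate(II)

The 1 sodium counter-ion carries a total charge of +1, so each complex ion is 1−.
Ligand charges: 1×triphenylphosphine (neutral), 2×iodo (-1 each), 1×nitrato (-1 each); total -3. So Hg + (-3) = 1−, giving Hg = +2.
Ligands are named alphabetically: iodo before nitrato before triphenylphosphine.
The complex ion is anionic, so mercury takes the -ate form mercurate(II).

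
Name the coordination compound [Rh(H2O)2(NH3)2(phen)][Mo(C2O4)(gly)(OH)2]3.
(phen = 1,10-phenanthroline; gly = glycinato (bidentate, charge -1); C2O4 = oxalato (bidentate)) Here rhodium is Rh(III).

Rh is given as +3; the cation's ligand charges sum to 0, so the complex cation is 3+.
With 3 anions per cation, each anion must be 3/3 = 1−.
Anion: ligand charges sum to -5; for the ion to be 1−, Mo = +4.

diamminediaqua(1,10-phenanthroline)rhodium(III) (glycinato)dihydroxooxalatomolybdate(IV)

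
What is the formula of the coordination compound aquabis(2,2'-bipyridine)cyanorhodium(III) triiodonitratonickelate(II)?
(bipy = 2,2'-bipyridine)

[Rh(bipy)2(CN)(H2O)][NiI3(NO3)]

Cation [Rh…]: ligand charges -1, Rh(III) ⇒ ion charge 2+.
Anion [Ni…]: ligand charges -4, Ni(II) ⇒ ion charge 2−.
One 2+ cation balances one 2− anion.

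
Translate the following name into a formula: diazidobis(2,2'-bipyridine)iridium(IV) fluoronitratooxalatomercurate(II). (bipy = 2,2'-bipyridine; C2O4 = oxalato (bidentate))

Cation [Ir…]: ligand charges -2, Ir(IV) ⇒ ion charge 2+.
Anion [Hg…]: ligand charges -4, Hg(II) ⇒ ion charge 2−.
One 2+ cation balances one 2− anion.

[Ir(bipy)2(N3)2][Hg(C2O4)F(NO3)]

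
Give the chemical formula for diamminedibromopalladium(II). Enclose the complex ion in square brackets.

Ligands: 2 bromo (Br, -1), 2 ammine (NH3, neutral). Ligand charge sum = -2.
With Pd in oxidation state +2, the complex ion is [Pd...].

[PdBr2(NH3)2]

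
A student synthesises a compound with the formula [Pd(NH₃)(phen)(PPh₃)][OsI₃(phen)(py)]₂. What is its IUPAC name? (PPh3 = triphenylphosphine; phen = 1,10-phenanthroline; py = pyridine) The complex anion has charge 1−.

The complex anion is given as 1−; its ligand charges sum to -3, so Os = +2.
With 2 anions per cation, the cation must be 2×1 = 2+.
Cation: ligand charges sum to 0; for the ion to be 2+, Pd = +2.

ammine(1,10-phenanthroline)(triphenylphosphine)palladium(II) triiodo(1,10-phenanthroline)(pyridine)osmate(II)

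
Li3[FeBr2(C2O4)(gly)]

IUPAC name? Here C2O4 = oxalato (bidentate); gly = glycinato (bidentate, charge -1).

lithium dibromo(glycinato)oxalatoferrate(II)

The 3 lithium counter-ions carry a total charge of +3, so each complex ion is 3−.
Ligand charges: 2×bromo (-1 each), 1×oxalato (-2 each), 1×glycinato (-1 each); total -5. So Fe + (-5) = 3−, giving Fe = +2.
Ligands are named alphabetically: bromo before glycinato before oxalato.
The complex ion is anionic, so iron takes the -ate form ferrate(II).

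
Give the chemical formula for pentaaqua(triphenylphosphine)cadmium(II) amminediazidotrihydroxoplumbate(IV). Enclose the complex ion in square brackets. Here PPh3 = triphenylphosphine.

[Cd(H2O)5(PPh3)][Pb(N3)2(NH3)(OH)3]2

Cation [Cd…]: ligand charges 0, Cd(II) ⇒ ion charge 2+.
Anion [Pb…]: ligand charges -5, Pb(IV) ⇒ ion charge 1−.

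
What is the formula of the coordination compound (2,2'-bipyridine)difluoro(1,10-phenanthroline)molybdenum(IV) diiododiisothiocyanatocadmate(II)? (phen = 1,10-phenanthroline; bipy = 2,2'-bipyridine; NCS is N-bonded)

[Mo(bipy)F2(phen)][CdI2(NCS)2]

Cation [Mo…]: ligand charges -2, Mo(IV) ⇒ ion charge 2+.
Anion [Cd…]: ligand charges -4, Cd(II) ⇒ ion charge 2−.
One 2+ cation balances one 2− anion.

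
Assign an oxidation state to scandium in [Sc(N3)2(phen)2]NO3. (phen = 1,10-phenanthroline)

+3

1 nitrate outside the brackets (-1 each) → the complex ion is 1+.
Ligand charges: 2×N3 = -2; 2×phen neutral; sum -2.
Sc + (-2) = 1+ ⇒ Sc is +3.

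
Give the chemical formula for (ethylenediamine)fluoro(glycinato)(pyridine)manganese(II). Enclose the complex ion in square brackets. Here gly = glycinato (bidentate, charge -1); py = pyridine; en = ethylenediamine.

[Mn(en)F(gly)(py)]

Ligands: 1 glycinato (gly, -1), 1 pyridine (py, neutral), 1 fluoro (F, -1), 1 ethylenediamine (en, neutral). Ligand charge sum = -2.
With Mn in oxidation state +2, the complex ion is [Mn...].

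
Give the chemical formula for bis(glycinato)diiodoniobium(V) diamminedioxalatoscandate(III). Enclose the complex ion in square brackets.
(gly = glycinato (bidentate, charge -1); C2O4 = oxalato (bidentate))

[Nb(gly)2I2][Sc(C2O4)2(NH3)2]

Cation [Nb…]: ligand charges -4, Nb(V) ⇒ ion charge 1+.
Anion [Sc…]: ligand charges -4, Sc(III) ⇒ ion charge 1−.
One 1+ cation balances one 1− anion.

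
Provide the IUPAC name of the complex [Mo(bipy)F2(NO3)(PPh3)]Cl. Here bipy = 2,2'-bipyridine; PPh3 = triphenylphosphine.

(2,2'-bipyridine)difluoronitrato(triphenylphosphine)molybdenum(IV) chloride

The 1 chloride counter-ion carries a total charge of -1, so each complex ion is 1+.
Ligand charges: 1×2,2'-bipyridine (neutral), 2×fluoro (-1 each), 1×triphenylphosphine (neutral), 1×nitrato (-1 each); total -3. So Mo + (-3) = 1+, giving Mo = +4.
Ligands are named alphabetically: bipyridine before fluoro before nitrato before triphenylphosphine.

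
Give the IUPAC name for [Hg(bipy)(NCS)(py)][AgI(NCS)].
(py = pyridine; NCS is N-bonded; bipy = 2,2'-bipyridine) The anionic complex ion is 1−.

The complex anion is given as 1−; its ligand charges sum to -2, so Ag = +1.
A 1:1 salt means the cation carries the equal and opposite charge, 1+.
Cation: ligand charges sum to -1; for the ion to be 1+, Hg = +2.

(2,2'-bipyridine)isothiocyanato(pyridine)mercury(II) iodoisothiocyanatoargentate(I)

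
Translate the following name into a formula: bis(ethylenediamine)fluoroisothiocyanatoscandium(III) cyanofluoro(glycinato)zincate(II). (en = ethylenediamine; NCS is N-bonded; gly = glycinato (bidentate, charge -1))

[Sc(en)2F(NCS)][Zn(CN)F(gly)]

Cation [Sc…]: ligand charges -2, Sc(III) ⇒ ion charge 1+.
Anion [Zn…]: ligand charges -3, Zn(II) ⇒ ion charge 1−.
One 1+ cation balances one 1− anion.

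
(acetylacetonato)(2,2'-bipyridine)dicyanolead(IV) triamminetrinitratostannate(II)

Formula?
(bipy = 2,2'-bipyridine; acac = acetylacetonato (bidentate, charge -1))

Cation [Pb…]: ligand charges -3, Pb(IV) ⇒ ion charge 1+.
Anion [Sn…]: ligand charges -3, Sn(II) ⇒ ion charge 1−.
One 1+ cation balances one 1− anion.

[Pb(acac)(bipy)(CN)2][Sn(NH3)3(NO3)3]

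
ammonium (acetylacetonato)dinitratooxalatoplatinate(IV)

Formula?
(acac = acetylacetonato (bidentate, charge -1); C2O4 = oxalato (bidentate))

Ligands: 1 acetylacetonato (acac, -1), 2 nitrato (NO3, -1), 1 oxalato (C2O4, -2). Ligand charge sum = -5.
With Pt in oxidation state +4, the complex ion is [Pt...]^1−.
Charge balance with ammonium (+1) requires 1 complex ion per 1 ammonium.

NH4[Pt(acac)(C2O4)(NO3)2]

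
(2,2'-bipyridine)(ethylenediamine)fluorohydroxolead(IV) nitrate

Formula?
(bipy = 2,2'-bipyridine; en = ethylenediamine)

Ligands: 1 fluoro (F, -1), 1 hydroxo (OH, -1), 1 2,2'-bipyridine (bipy, neutral), 1 ethylenediamine (en, neutral). Ligand charge sum = -2.
Charge balance with nitrate (-1) requires 1 complex ion per 2 nitrate.

[Pb(bipy)(en)F(OH)](NO3)2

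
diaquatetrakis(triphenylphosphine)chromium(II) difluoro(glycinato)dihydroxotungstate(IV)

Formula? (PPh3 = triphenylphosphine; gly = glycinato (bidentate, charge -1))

[Cr(H2O)2(PPh3)4][WF2(gly)(OH)2]2

Cation [Cr…]: ligand charges 0, Cr(II) ⇒ ion charge 2+.
Anion [W…]: ligand charges -5, W(IV) ⇒ ion charge 1−.
One 2+ cation requires 2 of the 1− anion.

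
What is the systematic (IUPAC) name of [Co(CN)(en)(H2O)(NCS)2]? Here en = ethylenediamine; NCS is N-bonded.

There is no counter-ion, so the complex is neutral overall.
Ligand charges: 1×ethylenediamine (neutral), 1×cyano (-1 each), 2×isothiocyanato (-1 each), 1×aqua (neutral); total -3. So Co + (-3) = 0, giving Co = +3.
Ligands are named alphabetically: aqua before cyano before ethylenediamine before isothiocyanato.

aquacyano(ethylenediamine)diisothiocyanatocobalt(III)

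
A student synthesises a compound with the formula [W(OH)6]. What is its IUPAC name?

hexahydroxotungsten(VI)

There is no counter-ion, so the complex is neutral overall.
Ligand charges: 6×hydroxo (-1 each); total -6. So W + (-6) = 0, giving W = +6.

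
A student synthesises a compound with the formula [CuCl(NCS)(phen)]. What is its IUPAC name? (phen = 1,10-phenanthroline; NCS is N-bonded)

There is no counter-ion, so the complex is neutral overall.
Ligand charges: 1×1,10-phenanthroline (neutral), 1×isothiocyanato (-1 each), 1×chloro (-1 each); total -2. So Cu + (-2) = 0, giving Cu = +2.
Ligands are named alphabetically: chloro before isothiocyanato before phenanthroline.

chloroisothiocyanato(1,10-phenanthroline)copper(II)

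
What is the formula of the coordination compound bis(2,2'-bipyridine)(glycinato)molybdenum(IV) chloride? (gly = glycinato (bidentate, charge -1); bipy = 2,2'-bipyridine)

Ligands: 1 glycinato (gly, -1), 2 2,2'-bipyridine (bipy, neutral). Ligand charge sum = -1.
With Mo in oxidation state +4, the complex ion is [Mo...]^3+.
Charge balance with chloride (-1) requires 1 complex ion per 3 chloride.

[Mo(bipy)2(gly)]Cl3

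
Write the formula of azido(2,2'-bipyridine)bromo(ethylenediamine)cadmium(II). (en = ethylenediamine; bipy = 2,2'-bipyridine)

[Cd(bipy)Br(en)(N3)]

Ligands: 1 azido (N3, -1), 1 ethylenediamine (en, neutral), 1 2,2'-bipyridine (bipy, neutral), 1 bromo (Br, -1). Ligand charge sum = -2.
With Cd in oxidation state +2, the complex ion is [Cd...].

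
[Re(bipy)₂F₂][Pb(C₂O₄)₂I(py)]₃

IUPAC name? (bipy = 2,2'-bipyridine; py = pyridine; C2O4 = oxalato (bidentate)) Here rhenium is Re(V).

bis(2,2'-bipyridine)difluororhenium(V) iododioxalato(pyridine)plumbate(IV)

Re is given as +5; the cation's ligand charges sum to -2, so the complex cation is 3+.
With 3 anions per cation, each anion must be 3/3 = 1−.
Anion: ligand charges sum to -5; for the ion to be 1−, Pb = +4.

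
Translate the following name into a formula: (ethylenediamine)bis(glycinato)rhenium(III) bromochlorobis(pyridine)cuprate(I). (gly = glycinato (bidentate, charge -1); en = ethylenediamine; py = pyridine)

Cation [Re…]: ligand charges -2, Re(III) ⇒ ion charge 1+.
Anion [Cu…]: ligand charges -2, Cu(I) ⇒ ion charge 1−.
One 1+ cation balances one 1− anion.

[Re(en)(gly)2][CuBrCl(py)2]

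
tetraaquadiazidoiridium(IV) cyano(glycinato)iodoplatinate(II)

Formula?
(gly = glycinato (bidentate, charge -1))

Cation [Ir…]: ligand charges -2, Ir(IV) ⇒ ion charge 2+.
Anion [Pt…]: ligand charges -3, Pt(II) ⇒ ion charge 1−.

[Ir(H2O)4(N3)2][Pt(CN)(gly)I]2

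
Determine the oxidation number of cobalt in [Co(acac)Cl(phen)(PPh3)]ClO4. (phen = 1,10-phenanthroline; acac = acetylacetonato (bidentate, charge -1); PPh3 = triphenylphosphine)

1 perchlorate outside the brackets (-1 each) → the complex ion is 1+.
Ligand charges: 1×phen neutral; 1×acac = -1; 1×PPh3 neutral; 1×Cl = -1; sum -2.
Co + (-2) = 1+ ⇒ Co is +3.

+3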